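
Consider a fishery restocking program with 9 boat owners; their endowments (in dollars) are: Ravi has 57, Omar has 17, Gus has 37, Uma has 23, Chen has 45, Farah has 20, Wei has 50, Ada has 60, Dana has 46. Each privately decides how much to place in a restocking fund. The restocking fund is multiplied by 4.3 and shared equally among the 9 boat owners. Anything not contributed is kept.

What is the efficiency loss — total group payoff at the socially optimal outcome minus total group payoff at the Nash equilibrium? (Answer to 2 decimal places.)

1171.50 dollars

The private return per contributed unit is 4.3/9 = 0.4778 < 1 for every player regardless of endowment, so the Nash equilibrium is zero contribution and the group total is Σ E_j = 57 + 17 + 37 + 23 + 45 + 20 + 50 + 60 + 46 = 355.
Each contributed unit returns 4.300 to the group, so the social optimum is full contribution by everyone: group total = 4.300 × 355 = 1526.50.
Efficiency loss = (4.300 − 1) × 355 = 1171.50.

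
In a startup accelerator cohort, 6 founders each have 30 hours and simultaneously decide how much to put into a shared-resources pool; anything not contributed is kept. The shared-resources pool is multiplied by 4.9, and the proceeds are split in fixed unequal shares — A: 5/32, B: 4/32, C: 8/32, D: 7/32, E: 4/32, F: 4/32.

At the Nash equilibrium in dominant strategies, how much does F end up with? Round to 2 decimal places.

66.75 hours

Each unit j contributes comes back to j as 4.9 × (j's share), so j prefers to contribute only if that share exceeds 1/4.9 = 0.2041; otherwise keeping the unit dominates.
C and D are above the threshold, contributing 30 each; the remaining 4 contribute 0. Total contributed: 60.
F keeps 30 and receives 4.9 × 60 × 4/32 = 36.75 from the shared-resources pool, for a payoff of 66.75.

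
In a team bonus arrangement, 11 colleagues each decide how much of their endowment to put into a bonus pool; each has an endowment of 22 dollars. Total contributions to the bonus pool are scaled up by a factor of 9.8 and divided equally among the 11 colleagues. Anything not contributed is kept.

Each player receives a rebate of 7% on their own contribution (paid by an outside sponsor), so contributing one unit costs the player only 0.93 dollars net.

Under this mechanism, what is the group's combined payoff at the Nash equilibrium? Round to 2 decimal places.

Even with the mechanism, each unit contributed returns only (9.8/11) / 0.93 = 0.9580 per unit of net cost, so contributing nothing is still dominant.
Everyone keeps their endowment and the group total is 11 × 22 = 242.

242.00 dollars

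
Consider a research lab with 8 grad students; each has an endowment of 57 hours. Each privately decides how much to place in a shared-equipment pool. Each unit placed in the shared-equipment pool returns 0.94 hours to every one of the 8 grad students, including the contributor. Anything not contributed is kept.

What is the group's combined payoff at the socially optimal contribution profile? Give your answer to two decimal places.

Each contributed unit returns 7.520 to the group as a whole (0.94 to each of 8 players), which exceeds 1, so the social optimum is full contribution: group total = 7.520 × 456 = 3429.12.

3429.12 hours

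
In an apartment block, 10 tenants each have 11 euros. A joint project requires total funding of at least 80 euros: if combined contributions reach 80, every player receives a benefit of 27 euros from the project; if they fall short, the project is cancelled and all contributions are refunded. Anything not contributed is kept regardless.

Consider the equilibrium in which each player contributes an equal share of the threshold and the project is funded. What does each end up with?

Equal share of the threshold: 80/10 = 8.
At this profile no one gains by cutting their contribution: any cut drops the total below 80, the project is cancelled, contributions are refunded, and the deviator ends with 11, which is less than 11 − 8 + 27 = 30. Contributing more than 8 just wastes the excess. So contributing exactly 8 is a best response.
Each player's payoff: 11 − 8 + 27 = 30.

30 euros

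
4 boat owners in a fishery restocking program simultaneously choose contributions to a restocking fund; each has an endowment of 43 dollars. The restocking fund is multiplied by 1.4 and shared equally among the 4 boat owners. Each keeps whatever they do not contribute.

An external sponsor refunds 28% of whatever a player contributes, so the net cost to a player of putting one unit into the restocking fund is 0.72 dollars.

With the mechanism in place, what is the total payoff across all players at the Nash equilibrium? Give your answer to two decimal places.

The effective private return is (1.4/4) / 0.72 = 0.4861, which is still under 1, so the mechanism doesn't change anyone's dominant strategy: zero contribution.
At the Nash equilibrium no one contributes; group total payoff = 4 × 43 = 172.

172.00 dollars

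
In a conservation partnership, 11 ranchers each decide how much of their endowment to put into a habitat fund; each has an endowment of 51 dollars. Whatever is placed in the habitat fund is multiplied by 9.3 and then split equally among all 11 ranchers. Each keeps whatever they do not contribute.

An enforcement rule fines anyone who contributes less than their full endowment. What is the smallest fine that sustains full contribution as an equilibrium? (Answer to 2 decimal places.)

7.88 dollars

Given the others contribute fully, the best deviation is to contribute 0 (any partial contribution still incurs the fine and gives up units whose private return 0.8455 is below 1).
Deviating from 51 to 0 saves 51 dollars but forfeits the deviator's share of the drop in the habitat fund: 9.3/11 × 51 = 43.12.
So the deviation gain is 51 − 43.12 = 7.88, and the fine must be at least 7.88 dollars to wipe it out.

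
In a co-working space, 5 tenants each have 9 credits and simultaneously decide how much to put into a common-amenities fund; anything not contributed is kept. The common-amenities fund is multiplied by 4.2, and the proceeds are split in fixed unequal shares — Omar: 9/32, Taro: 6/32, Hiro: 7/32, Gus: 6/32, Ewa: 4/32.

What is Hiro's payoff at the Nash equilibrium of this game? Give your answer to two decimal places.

For player j, contributing a unit is worthwhile iff 4.2 × (j's share) ≥ 1, i.e. iff j's share is at least 0.2381.
The only share above 0.2381 is Omar's 9/32, contributing 9; the remaining 4 contribute 0. Total contributed: 9.
Hiro keeps 9 and receives 4.2 × 9 × 7/32 = 8.27 from the common-amenities fund, for a payoff of 17.27.

17.27 credits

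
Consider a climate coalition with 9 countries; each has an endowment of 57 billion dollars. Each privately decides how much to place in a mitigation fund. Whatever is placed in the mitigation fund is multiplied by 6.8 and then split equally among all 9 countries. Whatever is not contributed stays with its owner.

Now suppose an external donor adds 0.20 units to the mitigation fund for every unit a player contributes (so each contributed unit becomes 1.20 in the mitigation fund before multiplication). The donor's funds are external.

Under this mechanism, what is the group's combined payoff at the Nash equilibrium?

513.00 billion dollars

Even with the mechanism, each unit contributed returns only 6.8 × 1.20 / 9 = 0.9067 per unit of net cost, so contributing nothing is still dominant.
Everyone keeps their endowment and the group total is 9 × 57 = 513.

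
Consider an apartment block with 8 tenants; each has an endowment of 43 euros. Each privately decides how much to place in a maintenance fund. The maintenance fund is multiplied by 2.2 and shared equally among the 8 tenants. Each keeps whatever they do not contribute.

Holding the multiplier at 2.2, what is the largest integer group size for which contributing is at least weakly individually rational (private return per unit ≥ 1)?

Private return per unit is 2.2/(group size), which is ≥ 1 whenever the group size is ≤ 2.2.
The largest such integer is 2.

2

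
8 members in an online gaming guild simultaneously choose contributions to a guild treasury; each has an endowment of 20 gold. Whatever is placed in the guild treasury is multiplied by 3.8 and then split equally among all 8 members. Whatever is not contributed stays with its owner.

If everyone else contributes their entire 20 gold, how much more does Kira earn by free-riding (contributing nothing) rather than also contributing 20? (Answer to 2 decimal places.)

Switching from a contribution of 20 to 0 lets Kira keep an extra 20 gold, but lowers the guild treasury by 20, which costs Kira their own share of that drop: 3.8/8 × 20 = 9.50.
Net gain = 20 − 9.50 = 10.50. The private return per contributed unit (0.4750) is below 1, so free-riding is indeed the best response regardless of what the others do.

10.50 gold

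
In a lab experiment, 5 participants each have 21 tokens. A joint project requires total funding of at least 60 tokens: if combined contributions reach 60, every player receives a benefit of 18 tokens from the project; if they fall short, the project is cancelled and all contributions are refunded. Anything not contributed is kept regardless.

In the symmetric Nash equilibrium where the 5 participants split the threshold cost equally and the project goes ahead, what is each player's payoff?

Equal share of the threshold: 60/5 = 12.
At this profile no one gains by cutting their contribution: any cut drops the total below 60, the project is cancelled, contributions are refunded, and the deviator ends with 21, which is less than 21 − 12 + 18 = 27. Contributing more than 12 just wastes the excess. So contributing exactly 12 is a best response.
Each player's payoff: 21 − 12 + 18 = 27.

27 tokens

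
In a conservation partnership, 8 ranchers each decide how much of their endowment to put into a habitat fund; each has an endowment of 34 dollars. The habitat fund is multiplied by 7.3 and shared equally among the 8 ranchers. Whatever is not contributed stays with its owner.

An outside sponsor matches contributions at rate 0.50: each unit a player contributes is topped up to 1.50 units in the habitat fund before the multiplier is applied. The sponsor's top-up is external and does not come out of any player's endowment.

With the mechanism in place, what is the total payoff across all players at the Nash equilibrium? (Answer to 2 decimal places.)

With the mechanism, a contributed unit returns 7.3 × 1.50 / 8 = 1.3688 per unit of net cost to the contributor — now above 1 — so contributing fully is weakly dominant for every player.
So the Nash equilibrium is full contribution by all 8; the group earns 7.3 × 1.50 × 272 = 2978.40.

2978.40 dollars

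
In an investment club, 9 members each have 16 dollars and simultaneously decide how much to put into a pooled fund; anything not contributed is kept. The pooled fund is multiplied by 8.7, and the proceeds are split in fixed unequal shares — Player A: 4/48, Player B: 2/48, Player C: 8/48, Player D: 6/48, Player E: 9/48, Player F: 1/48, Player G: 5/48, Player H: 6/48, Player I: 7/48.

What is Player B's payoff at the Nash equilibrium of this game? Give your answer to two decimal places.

For player j, contributing a unit is worthwhile iff 8.7 × (j's share) ≥ 1, i.e. iff j's share is at least 0.1149.
Player C, Player D, Player E, Player H and Player I are above the threshold, contributing 16 each; the remaining 4 contribute 0. Total contributed: 80.
Player B keeps 16 and receives 8.7 × 80 × 2/48 = 29.00 from the pooled fund, for a payoff of 45.00.

45.00 dollars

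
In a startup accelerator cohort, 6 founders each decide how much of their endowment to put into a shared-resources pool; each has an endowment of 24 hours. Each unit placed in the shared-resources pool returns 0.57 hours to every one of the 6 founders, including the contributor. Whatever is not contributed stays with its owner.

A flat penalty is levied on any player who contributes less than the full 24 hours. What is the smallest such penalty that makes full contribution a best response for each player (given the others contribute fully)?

10.32 hours

Given the others contribute fully, the best deviation is to contribute 0 (any partial contribution still incurs the fine and gives up units whose private return 0.57 is below 1).
Deviating from 24 to 0 saves 24 hours but forfeits the deviator's share of the drop in the shared-resources pool: 0.57 × 24 = 13.68.
So the deviation gain is 24 − 13.68 = 10.32, and the fine must be at least 10.32 hours to wipe it out.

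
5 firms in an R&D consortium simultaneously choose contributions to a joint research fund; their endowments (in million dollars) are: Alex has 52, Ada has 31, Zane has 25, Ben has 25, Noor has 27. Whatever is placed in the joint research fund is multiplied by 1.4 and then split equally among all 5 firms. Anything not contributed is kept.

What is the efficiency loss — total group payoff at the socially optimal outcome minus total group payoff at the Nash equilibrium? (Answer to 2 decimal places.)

The private return per contributed unit is 1.4/5 = 0.2800 < 1 for every player regardless of endowment, so the Nash equilibrium is zero contribution and the group total is Σ E_j = 52 + 31 + 25 + 25 + 27 = 160.
Each contributed unit returns 1.400 to the group, so the social optimum is full contribution by everyone: group total = 1.400 × 160 = 224.00.
Efficiency loss = (1.400 − 1) × 160 = 64.00.

64.00 million dollars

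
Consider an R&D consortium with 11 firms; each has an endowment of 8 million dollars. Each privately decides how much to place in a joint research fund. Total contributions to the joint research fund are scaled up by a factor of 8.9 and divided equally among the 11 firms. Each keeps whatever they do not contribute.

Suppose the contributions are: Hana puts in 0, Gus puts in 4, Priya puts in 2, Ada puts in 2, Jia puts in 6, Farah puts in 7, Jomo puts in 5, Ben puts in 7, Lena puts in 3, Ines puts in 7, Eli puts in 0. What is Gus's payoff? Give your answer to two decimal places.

Total contributed: 0 + 4 + 2 + 2 + 6 + 7 + 5 + 7 + 3 + 7 + 0 = 43.
Each receives 8.9 × 43 / 11 = 34.79 from the joint research fund.
Gus keeps 8 − 4 = 4, so Gus's payoff is 4 + 34.79 = 38.79.

38.79 million dollars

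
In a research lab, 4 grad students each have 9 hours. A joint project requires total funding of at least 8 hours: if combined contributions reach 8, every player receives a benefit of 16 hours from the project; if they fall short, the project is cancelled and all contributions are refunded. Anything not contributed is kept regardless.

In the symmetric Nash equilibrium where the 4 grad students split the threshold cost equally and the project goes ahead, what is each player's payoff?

23 hours

Equal share of the threshold: 8/4 = 2.
At this profile no one gains by cutting their contribution: any cut drops the total below 8, the project is cancelled, contributions are refunded, and the deviator ends with 9, which is less than 9 − 2 + 16 = 23. Contributing more than 2 just wastes the excess. So contributing exactly 2 is a best response.
Each player's payoff: 9 − 2 + 16 = 23.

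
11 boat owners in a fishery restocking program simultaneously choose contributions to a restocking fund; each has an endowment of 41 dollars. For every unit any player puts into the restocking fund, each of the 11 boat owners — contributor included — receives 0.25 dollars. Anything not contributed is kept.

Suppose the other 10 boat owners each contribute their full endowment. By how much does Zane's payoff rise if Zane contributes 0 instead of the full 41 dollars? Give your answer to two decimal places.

30.75 dollars

Switching from a contribution of 41 to 0 lets Zane keep an extra 41 dollars, but lowers the restocking fund by 41, which costs Zane their own share of that drop: 0.25 × 41 = 10.25.
Net gain = 41 − 10.25 = 30.75. The private return per contributed unit (0.25) is below 1, so free-riding is indeed the best response regardless of what the others do.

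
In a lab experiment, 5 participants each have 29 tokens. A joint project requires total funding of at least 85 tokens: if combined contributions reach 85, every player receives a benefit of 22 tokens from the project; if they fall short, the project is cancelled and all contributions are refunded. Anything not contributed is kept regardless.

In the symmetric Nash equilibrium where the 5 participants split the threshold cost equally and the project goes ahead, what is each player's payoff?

Equal share of the threshold: 85/5 = 17.
At this profile no one gains by cutting their contribution: any cut drops the total below 85, the project is cancelled, contributions are refunded, and the deviator ends with 29, which is less than 29 − 17 + 22 = 34. Contributing more than 17 just wastes the excess. So contributing exactly 17 is a best response.
Each player's payoff: 29 − 17 + 22 = 34.

34 tokens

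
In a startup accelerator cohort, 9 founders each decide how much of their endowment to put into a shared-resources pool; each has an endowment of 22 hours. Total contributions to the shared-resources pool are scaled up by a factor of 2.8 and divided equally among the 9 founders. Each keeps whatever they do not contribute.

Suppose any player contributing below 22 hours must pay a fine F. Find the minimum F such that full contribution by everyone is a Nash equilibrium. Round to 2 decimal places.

Given the others contribute fully, the best deviation is to contribute 0 (any partial contribution still incurs the fine and gives up units whose private return 0.3111 is below 1).
Deviating from 22 to 0 saves 22 hours but forfeits the deviator's share of the drop in the shared-resources pool: 2.8/9 × 22 = 6.84.
So the deviation gain is 22 − 6.84 = 15.16, and the fine must be at least 15.16 hours to wipe it out.

15.16 hours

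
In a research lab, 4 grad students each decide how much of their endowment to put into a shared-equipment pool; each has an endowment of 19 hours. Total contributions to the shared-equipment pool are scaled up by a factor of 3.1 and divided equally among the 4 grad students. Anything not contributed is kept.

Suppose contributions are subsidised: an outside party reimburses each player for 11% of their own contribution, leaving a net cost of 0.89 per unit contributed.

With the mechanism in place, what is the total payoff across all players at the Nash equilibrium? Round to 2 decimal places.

76.00 hours

Even with the mechanism, each unit contributed returns only (3.1/4) / 0.89 = 0.8708 per unit of net cost, so contributing nothing is still dominant.
Everyone keeps their endowment and the group total is 4 × 19 = 76.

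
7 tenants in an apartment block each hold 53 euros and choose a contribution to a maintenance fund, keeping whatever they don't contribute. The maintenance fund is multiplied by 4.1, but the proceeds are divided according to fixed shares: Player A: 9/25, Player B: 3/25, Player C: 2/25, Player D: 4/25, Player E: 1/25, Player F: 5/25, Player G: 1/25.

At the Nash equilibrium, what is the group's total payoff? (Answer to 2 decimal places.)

For player j, contributing a unit is worthwhile iff 4.1 × (j's share) ≥ 1, i.e. iff j's share is at least 0.2439.
The only share above 0.2439 is Player A's 9/25, contributing 53; the remaining 6 contribute 0. Total contributed: 53.
The maintenance fund pays out 4.1 × 53 = 217.30 in total (split across the unequal shares, but the aggregate is all that matters for the group sum).
The 6 free-riders keep 53 each, adding 318. Group total = 318 + 217.30 = 535.30.

535.30 euros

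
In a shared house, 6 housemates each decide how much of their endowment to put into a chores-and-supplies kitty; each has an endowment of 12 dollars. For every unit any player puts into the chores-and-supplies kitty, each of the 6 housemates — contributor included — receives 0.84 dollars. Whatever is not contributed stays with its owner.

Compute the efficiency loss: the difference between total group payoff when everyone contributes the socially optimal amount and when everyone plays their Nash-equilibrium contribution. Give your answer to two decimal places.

290.88 dollars

The private return per contributed unit is 0.84 < 1, so contributing 0 is dominant for every player. At the Nash equilibrium everyone keeps their 12, and the group total is 6 × 12 = 72.
Each contributed unit returns 5.040 to the group as a whole (0.84 to each of 6 players), which exceeds 1, so the social optimum is full contribution: group total = 5.040 × 72 = 362.88.
Efficiency loss = 362.88 − 72 = 290.88.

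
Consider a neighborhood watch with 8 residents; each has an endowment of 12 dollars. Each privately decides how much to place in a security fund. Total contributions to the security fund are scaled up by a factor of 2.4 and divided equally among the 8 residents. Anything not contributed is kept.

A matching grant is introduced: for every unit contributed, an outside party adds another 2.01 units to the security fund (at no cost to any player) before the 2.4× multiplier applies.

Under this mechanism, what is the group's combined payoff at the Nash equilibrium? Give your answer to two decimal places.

96.00 dollars

With the mechanism, a contributed unit returns 2.4 × 3.01 / 8 = 0.9030 per unit of net cost — still below 1 — so contributing 0 remains dominant for every player.
At the Nash equilibrium no one contributes; group total payoff = 8 × 12 = 96.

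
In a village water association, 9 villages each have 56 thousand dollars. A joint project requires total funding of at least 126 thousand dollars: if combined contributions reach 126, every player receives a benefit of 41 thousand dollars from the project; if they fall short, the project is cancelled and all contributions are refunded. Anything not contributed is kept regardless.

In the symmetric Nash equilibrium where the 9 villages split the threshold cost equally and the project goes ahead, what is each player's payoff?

Equal share of the threshold: 126/9 = 14.
At this profile no one gains by cutting their contribution: any cut drops the total below 126, the project is cancelled, contributions are refunded, and the deviator ends with 56, which is less than 56 − 14 + 41 = 83. Contributing more than 14 just wastes the excess. So contributing exactly 14 is a best response.
Each player's payoff: 56 − 14 + 41 = 83.

83 thousand dollars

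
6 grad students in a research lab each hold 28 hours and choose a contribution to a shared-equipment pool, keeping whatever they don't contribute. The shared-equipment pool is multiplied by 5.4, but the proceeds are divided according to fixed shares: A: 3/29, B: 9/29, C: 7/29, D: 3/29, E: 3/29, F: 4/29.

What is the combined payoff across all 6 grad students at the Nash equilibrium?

414.40 hours

For player j, contributing a unit is worthwhile iff 5.4 × (j's share) ≥ 1, i.e. iff j's share is at least 0.1852.
B and C clear that bar, contributing 28 each; the remaining 4 contribute 0. Total contributed: 56.
The shared-equipment pool pays out 5.4 × 56 = 302.40 in total (split across the unequal shares, but the aggregate is all that matters for the group sum).
The 4 free-riders keep 28 each, adding 112. Group total = 112 + 302.40 = 414.40.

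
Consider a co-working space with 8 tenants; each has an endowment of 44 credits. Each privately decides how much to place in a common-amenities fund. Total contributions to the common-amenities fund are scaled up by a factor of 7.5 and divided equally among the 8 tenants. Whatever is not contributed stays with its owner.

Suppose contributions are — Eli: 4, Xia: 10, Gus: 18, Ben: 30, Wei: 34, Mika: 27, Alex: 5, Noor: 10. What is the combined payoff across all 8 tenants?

1249.00 credits

Total contributed: 4 + 10 + 18 + 30 + 34 + 27 + 5 + 10 = 138; total kept: 8 × 44 − 138 = 214.
The common-amenities fund pays out 7.5 × 138 = 1035.00 in aggregate.
Group total = 214 + 1035.00 = 1249.00.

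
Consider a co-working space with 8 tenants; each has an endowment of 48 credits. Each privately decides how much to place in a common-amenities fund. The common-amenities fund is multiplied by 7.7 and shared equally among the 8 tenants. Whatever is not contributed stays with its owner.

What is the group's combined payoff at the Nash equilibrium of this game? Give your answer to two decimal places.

Each contributed unit returns 7.7/8 = 0.9625 to its contributor — below 1 — so contributing 0 is dominant for every player. At the Nash equilibrium everyone keeps their 48, and the group total is 8 × 48 = 384.

384.00 credits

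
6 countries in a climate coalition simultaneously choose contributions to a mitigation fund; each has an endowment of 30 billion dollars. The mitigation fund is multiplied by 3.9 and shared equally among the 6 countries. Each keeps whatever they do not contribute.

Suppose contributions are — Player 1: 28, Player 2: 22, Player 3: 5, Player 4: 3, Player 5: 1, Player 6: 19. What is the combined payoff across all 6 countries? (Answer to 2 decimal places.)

406.20 billion dollars

Total contributed: 28 + 22 + 5 + 3 + 1 + 19 = 78; total kept: 6 × 30 − 78 = 102.
The mitigation fund pays out 3.9 × 78 = 304.20 in aggregate.
Group total = 102 + 304.20 = 406.20.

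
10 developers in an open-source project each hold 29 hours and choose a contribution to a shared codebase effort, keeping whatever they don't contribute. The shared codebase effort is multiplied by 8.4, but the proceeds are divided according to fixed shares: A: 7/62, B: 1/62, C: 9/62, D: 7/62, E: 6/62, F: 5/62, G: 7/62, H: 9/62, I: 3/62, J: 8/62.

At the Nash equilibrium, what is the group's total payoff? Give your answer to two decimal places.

Player j's private return per contributed unit is 8.4 × (j's share). Contributing is weakly dominant for j when that share is at least 1/8.4 = 0.1190, and contributing 0 is dominant otherwise.
The shares above 0.1190 belong to C, H and J, contributing 29 each; the remaining 7 contribute 0. Total contributed: 87.
The shared codebase effort pays out 8.4 × 87 = 730.80 in total (split across the unequal shares, but the aggregate is all that matters for the group sum).
The 7 free-riders keep 29 each, adding 203. Group total = 203 + 730.80 = 933.80.

933.80 hours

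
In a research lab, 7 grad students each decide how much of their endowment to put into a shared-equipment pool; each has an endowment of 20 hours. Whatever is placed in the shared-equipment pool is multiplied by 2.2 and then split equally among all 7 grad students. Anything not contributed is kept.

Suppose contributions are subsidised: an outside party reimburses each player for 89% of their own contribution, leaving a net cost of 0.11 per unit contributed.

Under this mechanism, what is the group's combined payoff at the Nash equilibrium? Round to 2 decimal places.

432.60 hours

With the mechanism, a contributed unit returns (2.2/7) / 0.11 = 2.8571 per unit of net cost to the contributor — now above 1 — so contributing fully is weakly dominant for every player.
At the Nash equilibrium everyone contributes 20. Group total payoff = 7 × (20 × 0.89 + 2.2 × 20) = 432.60.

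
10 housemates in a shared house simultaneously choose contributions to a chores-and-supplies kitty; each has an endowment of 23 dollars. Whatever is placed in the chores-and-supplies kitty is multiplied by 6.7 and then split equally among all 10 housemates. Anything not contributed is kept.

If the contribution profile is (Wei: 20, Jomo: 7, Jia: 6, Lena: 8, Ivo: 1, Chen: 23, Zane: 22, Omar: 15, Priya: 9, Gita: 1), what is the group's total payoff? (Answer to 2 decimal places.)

868.40 dollars

Total contributed: 20 + 7 + 6 + 8 + 1 + 23 + 22 + 15 + 9 + 1 = 112; total kept: 10 × 23 − 112 = 118.
The chores-and-supplies kitty pays out 6.7 × 112 = 750.40 in aggregate.
Group total = 118 + 750.40 = 868.40.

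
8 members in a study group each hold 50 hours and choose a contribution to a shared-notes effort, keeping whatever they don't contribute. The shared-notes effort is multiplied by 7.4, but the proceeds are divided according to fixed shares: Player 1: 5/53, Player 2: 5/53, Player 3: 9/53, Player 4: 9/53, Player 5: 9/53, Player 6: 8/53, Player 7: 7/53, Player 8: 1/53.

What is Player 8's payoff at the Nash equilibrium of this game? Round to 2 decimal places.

77.92 hours

A player with share s gets back 7.4·s per unit contributed, so full contribution is dominant for anyone with s > 1/7.4 = 0.1351 and zero contribution is dominant for anyone below.
The shares above 0.1351 belong to Player 3, Player 4, Player 5 and Player 6, contributing 50 each; the remaining 4 contribute 0. Total contributed: 200.
Player 8 keeps 50 and receives 7.4 × 200 × 1/53 = 27.92 from the shared-notes effort, for a payoff of 77.92.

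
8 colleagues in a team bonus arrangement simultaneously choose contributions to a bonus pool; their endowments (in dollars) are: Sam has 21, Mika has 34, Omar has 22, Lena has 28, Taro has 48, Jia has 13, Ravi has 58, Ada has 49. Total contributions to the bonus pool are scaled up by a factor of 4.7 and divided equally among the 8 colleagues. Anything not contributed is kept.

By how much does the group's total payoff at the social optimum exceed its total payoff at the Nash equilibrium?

1010.10 dollars

The private return per contributed unit is 4.7/8 = 0.5875 < 1 for every player regardless of endowment, so the Nash equilibrium is zero contribution and the group total is Σ E_j = 21 + 34 + 22 + 28 + 48 + 13 + 58 + 49 = 273.
Each contributed unit returns 4.700 to the group, so the social optimum is full contribution by everyone: group total = 4.700 × 273 = 1283.10.
Efficiency loss = (4.700 − 1) × 273 = 1010.10.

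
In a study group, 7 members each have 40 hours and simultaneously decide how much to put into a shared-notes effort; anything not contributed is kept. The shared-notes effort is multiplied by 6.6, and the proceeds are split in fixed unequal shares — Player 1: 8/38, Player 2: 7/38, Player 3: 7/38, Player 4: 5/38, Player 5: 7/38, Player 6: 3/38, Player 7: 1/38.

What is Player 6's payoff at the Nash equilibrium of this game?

123.37 hours

Player j's private return per contributed unit is 6.6 × (j's share). Contributing is weakly dominant for j when that share is at least 1/6.6 = 0.1515, and contributing 0 is dominant otherwise.
The shares above 0.1515 belong to Player 1, Player 2, Player 3 and Player 5, contributing 40 each; the remaining 3 contribute 0. Total contributed: 160.
Player 6 keeps 40 and receives 6.6 × 160 × 3/38 = 83.37 from the shared-notes effort, for a payoff of 123.37.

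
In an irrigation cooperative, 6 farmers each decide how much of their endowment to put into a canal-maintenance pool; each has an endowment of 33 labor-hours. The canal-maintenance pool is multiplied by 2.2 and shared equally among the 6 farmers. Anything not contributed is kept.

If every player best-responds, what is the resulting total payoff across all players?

198.00 labor-hours

Each contributed unit returns 2.2/6 = 0.3667 to its contributor — below 1 — so contributing 0 is dominant for every player. At the Nash equilibrium everyone keeps their 33, and the group total is 6 × 33 = 198.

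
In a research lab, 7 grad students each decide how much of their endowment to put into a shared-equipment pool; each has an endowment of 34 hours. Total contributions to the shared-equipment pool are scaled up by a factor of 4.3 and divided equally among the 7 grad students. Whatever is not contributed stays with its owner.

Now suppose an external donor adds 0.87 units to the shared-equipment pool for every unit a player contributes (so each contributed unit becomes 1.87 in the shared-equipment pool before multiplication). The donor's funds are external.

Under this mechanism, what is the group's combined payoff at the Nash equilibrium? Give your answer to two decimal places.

Under the mechanism each unit contributed yields 4.3 × 1.87 / 7 = 1.1487 back to its contributor per unit of net cost, which exceeds 1, making full contribution the dominant choice for everyone.
At the Nash equilibrium everyone contributes 34. Group total payoff = 4.3 × 1.87 × 238 = 1913.76.

1913.76 hours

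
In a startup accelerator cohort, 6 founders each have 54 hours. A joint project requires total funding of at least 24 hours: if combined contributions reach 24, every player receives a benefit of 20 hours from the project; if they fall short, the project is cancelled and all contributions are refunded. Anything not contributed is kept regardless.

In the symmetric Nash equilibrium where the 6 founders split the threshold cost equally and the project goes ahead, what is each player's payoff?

70 hours

Equal share of the threshold: 24/6 = 4.
At this profile no one gains by cutting their contribution: any cut drops the total below 24, the project is cancelled, contributions are refunded, and the deviator ends with 54, which is less than 54 − 4 + 20 = 70. Contributing more than 4 just wastes the excess. So contributing exactly 4 is a best response.
Each player's payoff: 54 − 4 + 20 = 70.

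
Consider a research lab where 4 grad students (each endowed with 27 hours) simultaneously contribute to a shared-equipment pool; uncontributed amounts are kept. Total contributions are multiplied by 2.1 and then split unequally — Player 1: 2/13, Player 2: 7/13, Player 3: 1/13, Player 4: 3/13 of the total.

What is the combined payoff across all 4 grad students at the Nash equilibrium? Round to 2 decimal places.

Player j's private return per contributed unit is 2.1 × (j's share). Contributing is weakly dominant for j when that share is at least 1/2.1 = 0.4762, and contributing 0 is dominant otherwise.
Only Player 2 (7/13) clears that bar, contributing 27; the remaining 3 contribute 0. Total contributed: 27.
The shared-equipment pool pays out 2.1 × 27 = 56.70 in total (split across the unequal shares, but the aggregate is all that matters for the group sum).
The 3 free-riders keep 27 each, adding 81. Group total = 81 + 56.70 = 137.70.

137.70 hours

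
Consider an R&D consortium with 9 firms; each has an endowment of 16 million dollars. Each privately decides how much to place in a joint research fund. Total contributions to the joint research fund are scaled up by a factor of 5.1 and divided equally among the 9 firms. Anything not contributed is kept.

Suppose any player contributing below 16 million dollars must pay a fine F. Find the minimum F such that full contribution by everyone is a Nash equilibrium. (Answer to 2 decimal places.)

Given the others contribute fully, the best deviation is to contribute 0 (any partial contribution still incurs the fine and gives up units whose private return 0.5667 is below 1).
Deviating from 16 to 0 saves 16 million dollars but forfeits the deviator's share of the drop in the joint research fund: 5.1/9 × 16 = 9.07.
So the deviation gain is 16 − 9.07 = 6.93, and the fine must be at least 6.93 million dollars to wipe it out.

6.93 million dollars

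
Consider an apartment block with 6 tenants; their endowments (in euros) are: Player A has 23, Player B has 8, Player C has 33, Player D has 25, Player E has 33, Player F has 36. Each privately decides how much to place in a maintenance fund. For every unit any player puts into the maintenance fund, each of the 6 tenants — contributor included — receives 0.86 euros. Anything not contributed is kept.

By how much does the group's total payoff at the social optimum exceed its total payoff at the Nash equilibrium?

The private return per contributed unit is 0.86 < 1 for everyone, so the Nash equilibrium is zero contribution and the group total is Σ E_j = 23 + 8 + 33 + 25 + 33 + 36 = 158.
Each contributed unit returns 5.160 to the group, so the social optimum is full contribution by everyone: group total = 5.160 × 158 = 815.28.
Efficiency loss = (5.160 − 1) × 158 = 657.28.

657.28 euros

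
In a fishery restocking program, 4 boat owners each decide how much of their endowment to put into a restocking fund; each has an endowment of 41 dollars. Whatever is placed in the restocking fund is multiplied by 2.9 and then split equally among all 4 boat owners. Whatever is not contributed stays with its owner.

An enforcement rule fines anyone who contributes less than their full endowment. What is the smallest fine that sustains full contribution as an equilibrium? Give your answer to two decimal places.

Given the others contribute fully, the best deviation is to contribute 0 (any partial contribution still incurs the fine and gives up units whose private return 0.7250 is below 1).
Deviating from 41 to 0 saves 41 dollars but forfeits the deviator's share of the drop in the restocking fund: 2.9/4 × 41 = 29.72.
So the deviation gain is 41 − 29.72 = 11.28, and the fine must be at least 11.28 dollars to wipe it out.

11.28 dollars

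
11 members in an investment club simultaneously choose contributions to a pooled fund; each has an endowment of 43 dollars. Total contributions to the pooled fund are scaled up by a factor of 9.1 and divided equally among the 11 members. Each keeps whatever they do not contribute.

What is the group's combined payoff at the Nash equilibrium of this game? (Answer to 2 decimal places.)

Each contributed unit returns 9.1/11 = 0.8273 to its contributor — below 1 — so contributing 0 is dominant for every player. At the Nash equilibrium everyone keeps their 43, and the group total is 11 × 43 = 473.

473.00 dollars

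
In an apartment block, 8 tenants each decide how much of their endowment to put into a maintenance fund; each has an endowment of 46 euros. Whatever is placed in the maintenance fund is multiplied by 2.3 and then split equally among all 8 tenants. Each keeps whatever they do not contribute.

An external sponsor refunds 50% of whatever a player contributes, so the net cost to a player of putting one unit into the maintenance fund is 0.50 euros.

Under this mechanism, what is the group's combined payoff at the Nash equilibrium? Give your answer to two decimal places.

368.00 euros

The effective private return is (2.3/8) / 0.50 = 0.5750, which is still under 1, so the mechanism doesn't change anyone's dominant strategy: zero contribution.
Everyone keeps their endowment and the group total is 8 × 46 = 368.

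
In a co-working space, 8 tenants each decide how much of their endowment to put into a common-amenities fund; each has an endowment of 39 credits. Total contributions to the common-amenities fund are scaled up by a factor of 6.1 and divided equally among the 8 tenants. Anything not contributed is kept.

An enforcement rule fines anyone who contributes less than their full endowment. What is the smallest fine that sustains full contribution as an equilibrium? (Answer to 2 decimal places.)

9.26 credits

Given the others contribute fully, the best deviation is to contribute 0 (any partial contribution still incurs the fine and gives up units whose private return 0.7625 is below 1).
Deviating from 39 to 0 saves 39 credits but forfeits the deviator's share of the drop in the common-amenities fund: 6.1/8 × 39 = 29.74.
So the deviation gain is 39 − 29.74 = 9.26, and the fine must be at least 9.26 credits to wipe it out.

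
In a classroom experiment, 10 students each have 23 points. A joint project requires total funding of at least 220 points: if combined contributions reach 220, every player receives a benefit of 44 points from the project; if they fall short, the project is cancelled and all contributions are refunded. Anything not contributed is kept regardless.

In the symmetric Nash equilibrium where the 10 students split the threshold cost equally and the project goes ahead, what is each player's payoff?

Equal share of the threshold: 220/10 = 22.
At this profile no one gains by cutting their contribution: any cut drops the total below 220, the project is cancelled, contributions are refunded, and the deviator ends with 23, which is less than 23 − 22 + 44 = 45. Contributing more than 22 just wastes the excess. So contributing exactly 22 is a best response.
Each player's payoff: 23 − 22 + 44 = 45.

45 points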